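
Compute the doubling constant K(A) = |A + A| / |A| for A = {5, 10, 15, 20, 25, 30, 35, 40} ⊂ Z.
K = |A + A| / |A| = 15/8

Enumerate A + A = {a + b : a, b ∈ A}. With |A| = 8, there are |A|^2 = 64 ordered sum pairs; collecting distinct values, A + A = {10, 15, 20, 25, 30, 35, 40, 45, 50, 55, 60, 65, 70, 75, 80}, so |A + A| = 15. Thus K = 15/8. Here |A + A| = 2|A| − 1 = 15, the minimum possible — so K = 15/8 is minimal, which holds iff A is an arithmetic progression.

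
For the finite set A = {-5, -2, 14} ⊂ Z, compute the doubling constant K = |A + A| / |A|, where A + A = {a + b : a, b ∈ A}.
K = |A + A| / |A| = 6/3 = 2

Enumerate A + A = {a + b : a, b ∈ A}. With |A| = 3, there are |A|^2 = 9 ordered sum pairs; collecting distinct values, A + A = {-10, -7, -4, 9, 12, 28}, so |A + A| = 6. Thus K = 6/3 = 2. For comparison, the minimum possible |A + A| over all 3-element sets is 2·3 − 1 = 5 (so min K = 5/3), attained only by arithmetic progressions.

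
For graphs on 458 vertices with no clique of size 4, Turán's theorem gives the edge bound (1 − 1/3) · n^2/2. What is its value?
Turán density bound = (2/3) · 458^2/2 = 209764/3 ≈ 69921.3333

Turán's theorem: ex(n, K_{r+1}) is achieved by the complete r-partite Turán graph T(n, r) with parts as balanced as possible, and is at most (1 − 1/r) · n^2/2. For r = 3, n = 458: the density bound is (2/3) · 209764/2 = 209764/3 ≈ 69921.3333. The integer-valued extremum is e(T(458, 3)) = 69921, which is strictly less than the density bound 209764/3 since 3 ∤ 458 (the parts of T(458, 3) cannot all be equal).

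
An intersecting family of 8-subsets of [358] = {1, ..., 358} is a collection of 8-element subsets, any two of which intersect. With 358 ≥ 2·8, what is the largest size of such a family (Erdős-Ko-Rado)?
max |F| = C(357, 7) = 138211371966096

The Erdős-Ko-Rado theorem states: for n ≥ 2k, an intersecting family of k-subsets of an n-element set has size at most C(n − 1, k − 1), with equality for 'star' families {A ⊆ [n] : |A| = k, i ∈ A} (fix an element i). For n = 358, k = 8: C(357, 7) = 138211371966096.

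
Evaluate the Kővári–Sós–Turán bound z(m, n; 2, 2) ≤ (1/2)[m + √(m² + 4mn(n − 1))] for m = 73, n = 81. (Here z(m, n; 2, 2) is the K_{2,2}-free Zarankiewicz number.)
z(73, 81; 2, 2) ≤ (1/2)[73 + √(73² + 4·73·81·80)] = (1/2)[73 + √1897489] = 725.2469

Kővári–Sós–Turán: let r_1, ..., r_73 be the row sums and z = Σ r_i the total number of 1s. Each pair of columns can share at most one row with both entries 1 (else a 2×2 all-ones block appears), so Σ_i C(r_i, 2) ≤ C(81, 2) = 3240. By convexity Σ_i C(r_i, 2) ≥ 73·C(z/73, 2) = z(z − 73)/(2·73), giving z² − 73z − 73·81·80 ≤ 0 and hence z ≤ (1/2)[73 + √(5329 + 4·473040)] = (1/2)[73 + √1897489] ≈ (1/2)(73 + 1377.4937) = 725.2469.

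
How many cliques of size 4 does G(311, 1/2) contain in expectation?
E[# K_4] = C(311, 4) · (1/2)^C(4, 2) = 382313855 / 2^6 = 5973653.984375

For each 4-subset S of vertices (there are C(311, 4) = 382313855 such S), let X_S = 1 if S induces a K_4 (all C(4, 2) = 6 edges present). Then P(X_S = 1) = (1/2)^6 = 1/64. By linearity of expectation, E[# K_4] = C(311, 4) · (1/2)^6 = 382313855 / 64 = 5973653.984375.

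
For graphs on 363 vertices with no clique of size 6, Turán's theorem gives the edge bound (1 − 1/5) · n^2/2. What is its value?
Turán density bound = (4/5) · 363^2/2 = 263538/5 ≈ 52707.6

Turán's theorem: ex(n, K_{r+1}) is achieved by the complete r-partite Turán graph T(n, r) with parts as balanced as possible, and is at most (1 − 1/r) · n^2/2. For r = 5, n = 363: the density bound is (4/5) · 131769/2 = 263538/5 ≈ 52707.6. The integer-valued extremum is e(T(363, 5)) = 52707, which is strictly less than the density bound 263538/5 since 5 ∤ 363 (the parts of T(363, 5) cannot all be equal).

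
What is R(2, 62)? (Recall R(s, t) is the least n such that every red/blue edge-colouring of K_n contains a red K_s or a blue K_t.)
R(2, 62) = 62

R(2, k) = k for all k ≥ 2: in a 2-colouring of K_k, either some edge is red (a red K_2) or all edges are blue (a blue K_k). And K_{61} coloured all-blue has no blue K_62, so R(2, 62) > 61. Hence R(2, 62) = 62.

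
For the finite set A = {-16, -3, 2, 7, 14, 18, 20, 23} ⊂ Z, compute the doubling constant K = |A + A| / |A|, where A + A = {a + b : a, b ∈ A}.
K = |A + A| / |A| = 32/8 = 4

Enumerate A + A = {a + b : a, b ∈ A}. With |A| = 8, there are |A|^2 = 64 ordered sum pairs; collecting distinct values, A + A = {-32, -19, -14, -9, -6, -2, -1, 2, 4, 7, 9, 11, 14, 15, 16, 17, 20, 21, 22, 25, 27, 28, 30, 32, 34, 36, 37, 38, 40, 41, 43, 46}, so |A + A| = 32. Thus K = 32/8 = 4. For comparison, the minimum possible |A + A| over all 8-element sets is 2·8 − 1 = 15 (so min K = 15/8), attained only by arithmetic progressions.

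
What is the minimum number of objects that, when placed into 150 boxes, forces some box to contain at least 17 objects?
n = (17 − 1)·150 + 1 = 2401

By the generalised pigeonhole principle, to guarantee some box contains ≥ r objects we need more than (r − 1) · k objects total. Threshold: n = (r − 1) · k + 1. With r = 17 and k = 150: n = 16 · 150 + 1 = 2400 + 1 = 2401. For n = 2400 = 16 · 150, we can put exactly 16 objects in every box, avoiding 17 in any single one — so 2401 is tight.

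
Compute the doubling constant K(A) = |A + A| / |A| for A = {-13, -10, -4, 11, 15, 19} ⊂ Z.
K = |A + A| / |A| = 20/6 = 10/3

Enumerate A + A = {a + b : a, b ∈ A}. With |A| = 6, there are |A|^2 = 36 ordered sum pairs; collecting distinct values, A + A = {-26, -23, -20, -17, -14, -8, -2, 1, 2, 5, 6, 7, 9, 11, 15, 22, 26, 30, 34, 38}, so |A + A| = 20. Thus K = 20/6 = 10/3. For comparison, the minimum possible |A + A| over all 6-element sets is 2·6 − 1 = 11 (so min K = 11/6), attained only by arithmetic progressions.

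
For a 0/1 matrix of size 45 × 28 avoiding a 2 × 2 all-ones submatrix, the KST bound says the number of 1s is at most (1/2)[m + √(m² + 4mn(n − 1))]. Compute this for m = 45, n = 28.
z(45, 28; 2, 2) ≤ (1/2)[45 + √(45² + 4·45·28·27)] = (1/2)[45 + √138105] = 208.3124

Kővári–Sós–Turán: let r_1, ..., r_45 be the row sums and z = Σ r_i the total number of 1s. Each pair of columns can share at most one row with both entries 1 (else a 2×2 all-ones block appears), so Σ_i C(r_i, 2) ≤ C(28, 2) = 378. By convexity Σ_i C(r_i, 2) ≥ 45·C(z/45, 2) = z(z − 45)/(2·45), giving z² − 45z − 45·28·27 ≤ 0 and hence z ≤ (1/2)[45 + √(2025 + 4·34020)] = (1/2)[45 + √138105] ≈ (1/2)(45 + 371.6248) = 208.3124.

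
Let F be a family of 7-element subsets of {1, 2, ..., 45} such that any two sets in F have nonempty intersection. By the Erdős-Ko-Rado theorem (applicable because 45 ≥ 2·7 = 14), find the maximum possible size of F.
max |F| = C(44, 6) = 7059052

Erdős-Ko-Rado (1961): when n ≥ 2k, max |F| = C(n−1, k−1). The bound is attained by the star {A : i ∈ A} for any fixed i ∈ [n]. Here C(45−1, 7−1) = C(44, 6) = 7059052.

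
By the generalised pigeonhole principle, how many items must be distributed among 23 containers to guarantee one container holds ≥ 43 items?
n = (43 − 1)·23 + 1 = 967

By the generalised pigeonhole principle, to guarantee some box contains ≥ r objects we need more than (r − 1) · k objects total. Threshold: n = (r − 1) · k + 1. With r = 43 and k = 23: n = 42 · 23 + 1 = 966 + 1 = 967. For n = 966 = 42 · 23, we can put exactly 42 objects in every box, avoiding 43 in any single one — so 967 is tight.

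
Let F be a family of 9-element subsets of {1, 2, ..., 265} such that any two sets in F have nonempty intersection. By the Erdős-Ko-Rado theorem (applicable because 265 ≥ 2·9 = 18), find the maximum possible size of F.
max |F| = C(264, 8) = 525783425977953

The Erdős-Ko-Rado theorem states: for n ≥ 2k, an intersecting family of k-subsets of an n-element set has size at most C(n − 1, k − 1), with equality for 'star' families {A ⊆ [n] : |A| = k, i ∈ A} (fix an element i). For n = 265, k = 9: C(264, 8) = 525783425977953.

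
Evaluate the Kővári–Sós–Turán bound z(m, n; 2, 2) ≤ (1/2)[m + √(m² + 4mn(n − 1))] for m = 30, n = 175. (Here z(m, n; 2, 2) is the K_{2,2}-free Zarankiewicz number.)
z(30, 175; 2, 2) ≤ (1/2)[30 + √(30² + 4·30·175·174)] = (1/2)[30 + √3654900] = 970.8896

Kővári–Sós–Turán: let r_1, ..., r_30 be the row sums and z = Σ r_i the total number of 1s. Each pair of columns can share at most one row with both entries 1 (else a 2×2 all-ones block appears), so Σ_i C(r_i, 2) ≤ C(175, 2) = 15225. By convexity Σ_i C(r_i, 2) ≥ 30·C(z/30, 2) = z(z − 30)/(2·30), giving z² − 30z − 30·175·174 ≤ 0 and hence z ≤ (1/2)[30 + √(900 + 4·913500)] = (1/2)[30 + √3654900] ≈ (1/2)(30 + 1911.7793) = 970.8896.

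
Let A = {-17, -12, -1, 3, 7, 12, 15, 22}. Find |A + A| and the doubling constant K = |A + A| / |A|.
K = |A + A| / |A| = 31/8

Enumerate A + A = {a + b : a, b ∈ A}. With |A| = 8, there are |A|^2 = 64 ordered sum pairs; collecting distinct values, A + A = {-34, -29, -24, -18, -14, -13, -10, -9, -5, -2, 0, 2, 3, 5, 6, 10, 11, 14, 15, 18, 19, 21, 22, 24, 25, 27, 29, 30, 34, 37, 44}, so |A + A| = 31. Thus K = 31/8. For comparison, the minimum possible |A + A| over all 8-element sets is 2·8 − 1 = 15 (so min K = 15/8), attained only by arithmetic progressions.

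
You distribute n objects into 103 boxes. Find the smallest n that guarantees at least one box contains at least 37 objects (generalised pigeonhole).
n = (37 − 1)·103 + 1 = 3709

By the generalised pigeonhole principle, to guarantee some box contains ≥ r objects we need more than (r − 1) · k objects total. Threshold: n = (r − 1) · k + 1. With r = 37 and k = 103: n = 36 · 103 + 1 = 3708 + 1 = 3709. For n = 3708 = 36 · 103, we can put exactly 36 objects in every box, avoiding 37 in any single one — so 3709 is tight.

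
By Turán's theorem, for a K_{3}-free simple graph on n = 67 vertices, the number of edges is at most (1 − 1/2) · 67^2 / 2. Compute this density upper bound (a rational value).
Turán density bound = (1/2) · 67^2/2 = 4489/4 ≈ 1122.25

Turán's theorem: ex(n, K_{r+1}) is achieved by the complete r-partite Turán graph T(n, r) with parts as balanced as possible, and is at most (1 − 1/r) · n^2/2. For r = 2, n = 67: the density bound is (1/2) · 4489/2 = 4489/4 ≈ 1122.25. The integer-valued extremum is e(T(67, 2)) = 1122, which is strictly less than the density bound 4489/4 since 2 ∤ 67 (the parts of T(67, 2) cannot all be equal).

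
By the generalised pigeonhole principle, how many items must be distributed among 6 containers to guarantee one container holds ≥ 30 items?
n = (30 − 1)·6 + 1 = 175

By the generalised pigeonhole principle, to guarantee some box contains ≥ r objects we need more than (r − 1) · k objects total. Threshold: n = (r − 1) · k + 1. With r = 30 and k = 6: n = 29 · 6 + 1 = 174 + 1 = 175. For n = 174 = 29 · 6, we can put exactly 29 objects in every box, avoiding 30 in any single one — so 175 is tight.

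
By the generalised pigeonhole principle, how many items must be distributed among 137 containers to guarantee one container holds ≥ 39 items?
n = (39 − 1)·137 + 1 = 5207

By the generalised pigeonhole principle, to guarantee some box contains ≥ r objects we need more than (r − 1) · k objects total. Threshold: n = (r − 1) · k + 1. With r = 39 and k = 137: n = 38 · 137 + 1 = 5206 + 1 = 5207. For n = 5206 = 38 · 137, we can put exactly 38 objects in every box, avoiding 39 in any single one — so 5207 is tight.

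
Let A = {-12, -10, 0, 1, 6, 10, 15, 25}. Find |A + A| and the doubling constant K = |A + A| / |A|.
K = |A + A| / |A| = 32/8 = 4

Enumerate A + A = {a + b : a, b ∈ A}. With |A| = 8, there are |A|^2 = 64 ordered sum pairs; collecting distinct values, A + A = {-24, -22, -20, -12, -11, -10, -9, -6, -4, -2, 0, 1, 2, 3, 5, 6, 7, 10, 11, 12, 13, 15, 16, 20, 21, 25, 26, 30, 31, 35, 40, 50}, so |A + A| = 32. Thus K = 32/8 = 4. For comparison, the minimum possible |A + A| over all 8-element sets is 2·8 − 1 = 15 (so min K = 15/8), attained only by arithmetic progressions.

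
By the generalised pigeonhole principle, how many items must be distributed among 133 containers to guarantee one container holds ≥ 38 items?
n = (38 − 1)·133 + 1 = 4922

By the generalised pigeonhole principle, to guarantee some box contains ≥ r objects we need more than (r − 1) · k objects total. Threshold: n = (r − 1) · k + 1. With r = 38 and k = 133: n = 37 · 133 + 1 = 4921 + 1 = 4922. For n = 4921 = 37 · 133, we can put exactly 37 objects in every box, avoiding 38 in any single one — so 4922 is tight.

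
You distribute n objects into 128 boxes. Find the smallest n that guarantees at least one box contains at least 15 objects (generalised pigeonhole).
n = (15 − 1)·128 + 1 = 1793

By the generalised pigeonhole principle, to guarantee some box contains ≥ r objects we need more than (r − 1) · k objects total. Threshold: n = (r − 1) · k + 1. With r = 15 and k = 128: n = 14 · 128 + 1 = 1792 + 1 = 1793. For n = 1792 = 14 · 128, we can put exactly 14 objects in every box, avoiding 15 in any single one — so 1793 is tight.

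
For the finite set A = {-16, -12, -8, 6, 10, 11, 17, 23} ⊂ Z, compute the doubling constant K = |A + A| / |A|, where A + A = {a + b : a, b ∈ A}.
K = |A + A| / |A| = 32/8 = 4

Enumerate A + A = {a + b : a, b ∈ A}. With |A| = 8, there are |A|^2 = 64 ordered sum pairs; collecting distinct values, A + A = {-32, -28, -24, -20, -16, -10, -6, -5, -2, -1, 1, 2, 3, 5, 7, 9, 11, 12, 15, 16, 17, 20, 21, 22, 23, 27, 28, 29, 33, 34, 40, 46}, so |A + A| = 32. Thus K = 32/8 = 4. For comparison, the minimum possible |A + A| over all 8-element sets is 2·8 − 1 = 15 (so min K = 15/8), attained only by arithmetic progressions.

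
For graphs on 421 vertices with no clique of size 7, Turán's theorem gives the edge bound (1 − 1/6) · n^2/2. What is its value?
Turán density bound = (5/6) · 421^2/2 = 886205/12 ≈ 73850.4167

Turán's theorem: ex(n, K_{r+1}) is achieved by the complete r-partite Turán graph T(n, r) with parts as balanced as possible, and is at most (1 − 1/r) · n^2/2. For r = 6, n = 421: the density bound is (5/6) · 177241/2 = 886205/12 ≈ 73850.4167. The integer-valued extremum is e(T(421, 6)) = 73850, which is strictly less than the density bound 886205/12 since 6 ∤ 421 (the parts of T(421, 6) cannot all be equal).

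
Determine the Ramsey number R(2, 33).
R(2, 33) = 33

R(2, k) = k for all k ≥ 2: in a 2-colouring of K_k, either some edge is red (a red K_2) or all edges are blue (a blue K_k). And K_{32} coloured all-blue has no blue K_33, so R(2, 33) > 32. Hence R(2, 33) = 33.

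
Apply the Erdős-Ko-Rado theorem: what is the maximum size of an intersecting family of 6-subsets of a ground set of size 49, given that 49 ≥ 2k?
max |F| = C(48, 5) = 1712304

The Erdős-Ko-Rado theorem states: for n ≥ 2k, an intersecting family of k-subsets of an n-element set has size at most C(n − 1, k − 1), with equality for 'star' families {A ⊆ [n] : |A| = k, i ∈ A} (fix an element i). For n = 49, k = 6: C(48, 5) = 1712304.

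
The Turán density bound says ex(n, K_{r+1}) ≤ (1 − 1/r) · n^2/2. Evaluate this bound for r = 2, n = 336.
Turán density bound = (1/2) · 336^2/2 = 28224

Turán's theorem: ex(n, K_{r+1}) is achieved by the complete r-partite Turán graph T(n, r) with parts as balanced as possible, and is at most (1 − 1/r) · n^2/2. For r = 2, n = 336: the density bound is (1/2) · 112896/2 = 28224. Since 2 ∣ 336, the Turán graph T(336, 2) has parts of equal size 168, and its edge count e(T(336, 2)) = 28224 attains the density bound exactly.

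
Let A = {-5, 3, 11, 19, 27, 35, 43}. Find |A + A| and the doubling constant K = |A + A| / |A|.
K = |A + A| / |A| = 13/7

Enumerate A + A = {a + b : a, b ∈ A}. With |A| = 7, there are |A|^2 = 49 ordered sum pairs; collecting distinct values, A + A = {-10, -2, 6, 14, 22, 30, 38, 46, 54, 62, 70, 78, 86}, so |A + A| = 13. Thus K = 13/7. Here |A + A| = 2|A| − 1 = 13, the minimum possible — so K = 13/7 is minimal, which holds iff A is an arithmetic progression.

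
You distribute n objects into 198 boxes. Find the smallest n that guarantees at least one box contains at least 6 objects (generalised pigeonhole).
n = (6 − 1)·198 + 1 = 991

By the generalised pigeonhole principle, to guarantee some box contains ≥ r objects we need more than (r − 1) · k objects total. Threshold: n = (r − 1) · k + 1. With r = 6 and k = 198: n = 5 · 198 + 1 = 990 + 1 = 991. For n = 990 = 5 · 198, we can put exactly 5 objects in every box, avoiding 6 in any single one — so 991 is tight.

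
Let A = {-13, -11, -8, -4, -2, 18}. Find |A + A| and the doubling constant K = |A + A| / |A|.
K = |A + A| / |A| = 20/6 = 10/3

Enumerate A + A = {a + b : a, b ∈ A}. With |A| = 6, there are |A|^2 = 36 ordered sum pairs; collecting distinct values, A + A = {-26, -24, -22, -21, -19, -17, -16, -15, -13, -12, -10, -8, -6, -4, 5, 7, 10, 14, 16, 36}, so |A + A| = 20. Thus K = 20/6 = 10/3. For comparison, the minimum possible |A + A| over all 6-element sets is 2·6 − 1 = 11 (so min K = 11/6), attained only by arithmetic progressions.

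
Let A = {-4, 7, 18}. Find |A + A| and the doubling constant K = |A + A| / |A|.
K = |A + A| / |A| = 5/3

Enumerate A + A = {a + b : a, b ∈ A}. With |A| = 3, there are |A|^2 = 9 ordered sum pairs; collecting distinct values, A + A = {-8, 3, 14, 25, 36}, so |A + A| = 5. Thus K = 5/3. Here |A + A| = 2|A| − 1 = 5, the minimum possible — so K = 5/3 is minimal, which holds iff A is an arithmetic progression.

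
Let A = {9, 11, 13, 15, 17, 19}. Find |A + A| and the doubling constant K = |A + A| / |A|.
K = |A + A| / |A| = 11/6

Enumerate A + A = {a + b : a, b ∈ A}. With |A| = 6, there are |A|^2 = 36 ordered sum pairs; collecting distinct values, A + A = {18, 20, 22, 24, 26, 28, 30, 32, 34, 36, 38}, so |A + A| = 11. Thus K = 11/6. Here |A + A| = 2|A| − 1 = 11, the minimum possible — so K = 11/6 is minimal, which holds iff A is an arithmetic progression.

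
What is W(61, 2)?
W(61, 2) = 61 + 1 = 62

A 2-term AP is any pair of integers, so a monochromatic 2-AP exists iff some colour is used at least twice. With 61 colours, the colouring i ↦ i on {1, ..., 61} uses each colour once, avoiding any monochromatic pair, so W(61, 2) > 61. For {1, ..., 62}, pigeonhole forces two integers of the same colour, which form a monochromatic 2-AP. Hence W(61, 2) = 62.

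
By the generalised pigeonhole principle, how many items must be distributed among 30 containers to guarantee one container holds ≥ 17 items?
n = (17 − 1)·30 + 1 = 481

By the generalised pigeonhole principle, to guarantee some box contains ≥ r objects we need more than (r − 1) · k objects total. Threshold: n = (r − 1) · k + 1. With r = 17 and k = 30: n = 16 · 30 + 1 = 480 + 1 = 481. For n = 480 = 16 · 30, we can put exactly 16 objects in every box, avoiding 17 in any single one — so 481 is tight.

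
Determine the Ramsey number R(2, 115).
R(2, 115) = 115

R(2, k) = k for all k ≥ 2: in a 2-colouring of K_k, either some edge is red (a red K_2) or all edges are blue (a blue K_k). And K_{114} coloured all-blue has no blue K_115, so R(2, 115) > 114. Hence R(2, 115) = 115.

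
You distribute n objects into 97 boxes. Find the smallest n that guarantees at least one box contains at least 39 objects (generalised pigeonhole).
n = (39 − 1)·97 + 1 = 3687

By the generalised pigeonhole principle, to guarantee some box contains ≥ r objects we need more than (r − 1) · k objects total. Threshold: n = (r − 1) · k + 1. With r = 39 and k = 97: n = 38 · 97 + 1 = 3686 + 1 = 3687. For n = 3686 = 38 · 97, we can put exactly 38 objects in every box, avoiding 39 in any single one — so 3687 is tight.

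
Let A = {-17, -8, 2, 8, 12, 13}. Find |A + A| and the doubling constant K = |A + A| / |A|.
K = |A + A| / |A| = 20/6 = 10/3

Enumerate A + A = {a + b : a, b ∈ A}. With |A| = 6, there are |A|^2 = 36 ordered sum pairs; collecting distinct values, A + A = {-34, -25, -16, -15, -9, -6, -5, -4, 0, 4, 5, 10, 14, 15, 16, 20, 21, 24, 25, 26}, so |A + A| = 20. Thus K = 20/6 = 10/3. For comparison, the minimum possible |A + A| over all 6-element sets is 2·6 − 1 = 11 (so min K = 11/6), attained only by arithmetic progressions.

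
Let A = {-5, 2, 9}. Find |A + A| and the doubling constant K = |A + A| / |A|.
K = |A + A| / |A| = 5/3

Enumerate A + A = {a + b : a, b ∈ A}. With |A| = 3, there are |A|^2 = 9 ordered sum pairs; collecting distinct values, A + A = {-10, -3, 4, 11, 18}, so |A + A| = 5. Thus K = 5/3. Here |A + A| = 2|A| − 1 = 5, the minimum possible — so K = 5/3 is minimal, which holds iff A is an arithmetic progression.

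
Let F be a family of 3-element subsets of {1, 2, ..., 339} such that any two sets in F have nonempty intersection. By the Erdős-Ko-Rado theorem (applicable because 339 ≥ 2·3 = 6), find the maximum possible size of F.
max |F| = C(338, 2) = 56953

Erdős-Ko-Rado (1961): when n ≥ 2k, max |F| = C(n−1, k−1). The bound is attained by the star {A : i ∈ A} for any fixed i ∈ [n]. Here C(339−1, 3−1) = C(338, 2) = 56953.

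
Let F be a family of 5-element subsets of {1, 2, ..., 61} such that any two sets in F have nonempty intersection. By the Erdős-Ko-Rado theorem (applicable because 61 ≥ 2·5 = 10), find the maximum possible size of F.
max |F| = C(60, 4) = 487635

Erdős-Ko-Rado (1961): when n ≥ 2k, max |F| = C(n−1, k−1). The bound is attained by the star {A : i ∈ A} for any fixed i ∈ [n]. Here C(61−1, 5−1) = C(60, 4) = 487635.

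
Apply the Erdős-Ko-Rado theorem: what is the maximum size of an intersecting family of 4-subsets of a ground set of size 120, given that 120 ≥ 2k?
max |F| = C(119, 3) = 273819

The Erdős-Ko-Rado theorem states: for n ≥ 2k, an intersecting family of k-subsets of an n-element set has size at most C(n − 1, k − 1), with equality for 'star' families {A ⊆ [n] : |A| = k, i ∈ A} (fix an element i). For n = 120, k = 4: C(119, 3) = 273819.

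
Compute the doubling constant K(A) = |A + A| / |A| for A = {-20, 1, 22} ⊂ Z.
K = |A + A| / |A| = 5/3

Enumerate A + A = {a + b : a, b ∈ A}. With |A| = 3, there are |A|^2 = 9 ordered sum pairs; collecting distinct values, A + A = {-40, -19, 2, 23, 44}, so |A + A| = 5. Thus K = 5/3. Here |A + A| = 2|A| − 1 = 5, the minimum possible — so K = 5/3 is minimal, which holds iff A is an arithmetic progression.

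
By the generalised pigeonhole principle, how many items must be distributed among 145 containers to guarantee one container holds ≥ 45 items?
n = (45 − 1)·145 + 1 = 6381

By the generalised pigeonhole principle, to guarantee some box contains ≥ r objects we need more than (r − 1) · k objects total. Threshold: n = (r − 1) · k + 1. With r = 45 and k = 145: n = 44 · 145 + 1 = 6380 + 1 = 6381. For n = 6380 = 44 · 145, we can put exactly 44 objects in every box, avoiding 45 in any single one — so 6381 is tight.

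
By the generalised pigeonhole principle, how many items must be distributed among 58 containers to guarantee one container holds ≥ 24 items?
n = (24 − 1)·58 + 1 = 1335

By the generalised pigeonhole principle, to guarantee some box contains ≥ r objects we need more than (r − 1) · k objects total. Threshold: n = (r − 1) · k + 1. With r = 24 and k = 58: n = 23 · 58 + 1 = 1334 + 1 = 1335. For n = 1334 = 23 · 58, we can put exactly 23 objects in every box, avoiding 24 in any single one — so 1335 is tight.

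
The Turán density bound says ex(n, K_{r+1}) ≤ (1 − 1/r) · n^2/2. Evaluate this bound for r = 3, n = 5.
Turán density bound = (2/3) · 5^2/2 = 25/3 ≈ 8.3333

Turán's theorem: ex(n, K_{r+1}) is achieved by the complete r-partite Turán graph T(n, r) with parts as balanced as possible, and is at most (1 − 1/r) · n^2/2. For r = 3, n = 5: the density bound is (2/3) · 25/2 = 25/3 ≈ 8.3333. The integer-valued extremum is e(T(5, 3)) = 8, which is strictly less than the density bound 25/3 since 3 ∤ 5 (the parts of T(5, 3) cannot all be equal).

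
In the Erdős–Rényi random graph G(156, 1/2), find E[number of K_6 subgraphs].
E[# K_6] = C(156, 6) · (1/2)^C(6, 2) = 18161699556 / 2^15 = 4540424889/8192 ≈ 554251.085083

For each 6-subset S of vertices (there are C(156, 6) = 18161699556 such S), let X_S = 1 if S induces a K_6 (all C(6, 2) = 15 edges present). Then P(X_S = 1) = (1/2)^15 = 1/32768. By linearity of expectation, E[# K_6] = C(156, 6) · (1/2)^15 = 18161699556 / 32768 = 4540424889/8192 ≈ 554251.085083.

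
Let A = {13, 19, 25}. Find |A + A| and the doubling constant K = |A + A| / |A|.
K = |A + A| / |A| = 5/3

Enumerate A + A = {a + b : a, b ∈ A}. With |A| = 3, there are |A|^2 = 9 ordered sum pairs; collecting distinct values, A + A = {26, 32, 38, 44, 50}, so |A + A| = 5. Thus K = 5/3. Here |A + A| = 2|A| − 1 = 5, the minimum possible — so K = 5/3 is minimal, which holds iff A is an arithmetic progression.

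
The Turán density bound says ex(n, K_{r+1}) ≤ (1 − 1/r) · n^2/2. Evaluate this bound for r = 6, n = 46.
Turán density bound = (5/6) · 46^2/2 = 2645/3 ≈ 881.6667

Turán's theorem: ex(n, K_{r+1}) is achieved by the complete r-partite Turán graph T(n, r) with parts as balanced as possible, and is at most (1 − 1/r) · n^2/2. For r = 6, n = 46: the density bound is (5/6) · 2116/2 = 2645/3 ≈ 881.6667. The integer-valued extremum is e(T(46, 6)) = 881, which is strictly less than the density bound 2645/3 since 6 ∤ 46 (the parts of T(46, 6) cannot all be equal).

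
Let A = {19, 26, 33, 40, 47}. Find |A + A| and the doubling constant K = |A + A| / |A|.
K = |A + A| / |A| = 9/5

Enumerate A + A = {a + b : a, b ∈ A}. With |A| = 5, there are |A|^2 = 25 ordered sum pairs; collecting distinct values, A + A = {38, 45, 52, 59, 66, 73, 80, 87, 94}, so |A + A| = 9. Thus K = 9/5. Here |A + A| = 2|A| − 1 = 9, the minimum possible — so K = 9/5 is minimal, which holds iff A is an arithmetic progression.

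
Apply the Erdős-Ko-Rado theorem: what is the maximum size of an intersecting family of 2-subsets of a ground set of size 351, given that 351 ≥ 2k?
max |F| = C(350, 1) = 350

Erdős-Ko-Rado (1961): when n ≥ 2k, max |F| = C(n−1, k−1). The bound is attained by the star {A : i ∈ A} for any fixed i ∈ [n]. Here C(351−1, 2−1) = C(350, 1) = 350.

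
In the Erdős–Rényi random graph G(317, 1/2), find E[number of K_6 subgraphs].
E[# K_6] = C(317, 6) · (1/2)^C(6, 2) = 1343856764796 / 2^15 = 335964191199/8192 ≈ 41011253.808472

For each 6-subset S of vertices (there are C(317, 6) = 1343856764796 such S), let X_S = 1 if S induces a K_6 (all C(6, 2) = 15 edges present). Then P(X_S = 1) = (1/2)^15 = 1/32768. By linearity of expectation, E[# K_6] = C(317, 6) · (1/2)^15 = 1343856764796 / 32768 = 335964191199/8192 ≈ 41011253.808472.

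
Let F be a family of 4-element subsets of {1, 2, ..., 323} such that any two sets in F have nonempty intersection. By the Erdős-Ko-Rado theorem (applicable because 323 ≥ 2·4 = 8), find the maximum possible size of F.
max |F| = C(322, 3) = 5512640

The Erdős-Ko-Rado theorem states: for n ≥ 2k, an intersecting family of k-subsets of an n-element set has size at most C(n − 1, k − 1), with equality for 'star' families {A ⊆ [n] : |A| = k, i ∈ A} (fix an element i). For n = 323, k = 4: C(322, 3) = 5512640.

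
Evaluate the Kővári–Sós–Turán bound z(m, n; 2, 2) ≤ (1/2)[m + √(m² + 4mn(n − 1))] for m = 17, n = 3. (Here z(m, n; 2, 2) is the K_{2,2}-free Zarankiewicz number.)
z(17, 3; 2, 2) ≤ (1/2)[17 + √(17² + 4·17·3·2)] = (1/2)[17 + √697] = 21.7004

Kővári–Sós–Turán: let r_1, ..., r_17 be the row sums and z = Σ r_i the total number of 1s. Each pair of columns can share at most one row with both entries 1 (else a 2×2 all-ones block appears), so Σ_i C(r_i, 2) ≤ C(3, 2) = 3. By convexity Σ_i C(r_i, 2) ≥ 17·C(z/17, 2) = z(z − 17)/(2·17), giving z² − 17z − 17·3·2 ≤ 0 and hence z ≤ (1/2)[17 + √(289 + 4·102)] = (1/2)[17 + √697] ≈ (1/2)(17 + 26.4008) = 21.7004.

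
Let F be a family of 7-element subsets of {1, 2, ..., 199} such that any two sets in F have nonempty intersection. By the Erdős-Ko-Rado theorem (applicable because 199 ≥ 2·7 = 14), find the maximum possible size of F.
max |F| = C(198, 6) = 77526225777

The Erdős-Ko-Rado theorem states: for n ≥ 2k, an intersecting family of k-subsets of an n-element set has size at most C(n − 1, k − 1), with equality for 'star' families {A ⊆ [n] : |A| = k, i ∈ A} (fix an element i). For n = 199, k = 7: C(198, 6) = 77526225777.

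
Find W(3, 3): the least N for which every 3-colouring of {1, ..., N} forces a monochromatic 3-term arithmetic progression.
W(3, 3) = 27

W(3, 3) = 27. The lower bound W(3, 3) > 26 comes from an explicit good 3-colouring of [1, 26]; the upper bound W(3, 3) ≤ 27 was verified by exhaustive search over 3-colourings of [1, 27].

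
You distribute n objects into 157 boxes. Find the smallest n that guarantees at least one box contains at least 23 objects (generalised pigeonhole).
n = (23 − 1)·157 + 1 = 3455

By the generalised pigeonhole principle, to guarantee some box contains ≥ r objects we need more than (r − 1) · k objects total. Threshold: n = (r − 1) · k + 1. With r = 23 and k = 157: n = 22 · 157 + 1 = 3454 + 1 = 3455. For n = 3454 = 22 · 157, we can put exactly 22 objects in every box, avoiding 23 in any single one — so 3455 is tight.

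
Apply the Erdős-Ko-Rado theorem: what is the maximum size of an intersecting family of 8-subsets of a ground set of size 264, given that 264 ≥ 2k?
max |F| = C(263, 7) = 15932831090241

Erdős-Ko-Rado (1961): when n ≥ 2k, max |F| = C(n−1, k−1). The bound is attained by the star {A : i ∈ A} for any fixed i ∈ [n]. Here C(264−1, 8−1) = C(263, 7) = 15932831090241.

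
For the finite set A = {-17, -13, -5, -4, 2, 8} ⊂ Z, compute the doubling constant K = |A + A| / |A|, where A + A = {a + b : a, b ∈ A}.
K = |A + A| / |A| = 19/6

Enumerate A + A = {a + b : a, b ∈ A}. With |A| = 6, there are |A|^2 = 36 ordered sum pairs; collecting distinct values, A + A = {-34, -30, -26, -22, -21, -18, -17, -15, -11, -10, -9, -8, -5, -3, -2, 3, 4, 10, 16}, so |A + A| = 19. Thus K = 19/6. For comparison, the minimum possible |A + A| over all 6-element sets is 2·6 − 1 = 11 (so min K = 11/6), attained only by arithmetic progressions.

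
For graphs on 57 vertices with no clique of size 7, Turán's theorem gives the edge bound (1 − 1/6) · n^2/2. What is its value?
Turán density bound = (5/6) · 57^2/2 = 5415/4 ≈ 1353.75

Turán's theorem: ex(n, K_{r+1}) is achieved by the complete r-partite Turán graph T(n, r) with parts as balanced as possible, and is at most (1 − 1/r) · n^2/2. For r = 6, n = 57: the density bound is (5/6) · 3249/2 = 5415/4 ≈ 1353.75. The integer-valued extremum is e(T(57, 6)) = 1353, which is strictly less than the density bound 5415/4 since 6 ∤ 57 (the parts of T(57, 6) cannot all be equal).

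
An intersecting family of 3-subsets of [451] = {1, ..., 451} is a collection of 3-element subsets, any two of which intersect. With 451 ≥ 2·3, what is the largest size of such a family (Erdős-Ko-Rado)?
max |F| = C(450, 2) = 101025

The Erdős-Ko-Rado theorem states: for n ≥ 2k, an intersecting family of k-subsets of an n-element set has size at most C(n − 1, k − 1), with equality for 'star' families {A ⊆ [n] : |A| = k, i ∈ A} (fix an element i). For n = 451, k = 3: C(450, 2) = 101025.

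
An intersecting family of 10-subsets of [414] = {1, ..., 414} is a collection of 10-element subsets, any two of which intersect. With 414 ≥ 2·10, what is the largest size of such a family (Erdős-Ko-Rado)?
max |F| = C(413, 9) = 882406808776026765

The Erdős-Ko-Rado theorem states: for n ≥ 2k, an intersecting family of k-subsets of an n-element set has size at most C(n − 1, k − 1), with equality for 'star' families {A ⊆ [n] : |A| = k, i ∈ A} (fix an element i). For n = 414, k = 10: C(413, 9) = 882406808776026765.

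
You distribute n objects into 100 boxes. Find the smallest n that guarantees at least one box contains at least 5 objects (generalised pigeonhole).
n = (5 − 1)·100 + 1 = 401

By the generalised pigeonhole principle, to guarantee some box contains ≥ r objects we need more than (r − 1) · k objects total. Threshold: n = (r − 1) · k + 1. With r = 5 and k = 100: n = 4 · 100 + 1 = 400 + 1 = 401. For n = 400 = 4 · 100, we can put exactly 4 objects in every box, avoiding 5 in any single one — so 401 is tight.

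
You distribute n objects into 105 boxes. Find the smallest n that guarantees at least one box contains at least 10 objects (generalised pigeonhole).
n = (10 − 1)·105 + 1 = 946

By the generalised pigeonhole principle, to guarantee some box contains ≥ r objects we need more than (r − 1) · k objects total. Threshold: n = (r − 1) · k + 1. With r = 10 and k = 105: n = 9 · 105 + 1 = 945 + 1 = 946. For n = 945 = 9 · 105, we can put exactly 9 objects in every box, avoiding 10 in any single one — so 946 is tight.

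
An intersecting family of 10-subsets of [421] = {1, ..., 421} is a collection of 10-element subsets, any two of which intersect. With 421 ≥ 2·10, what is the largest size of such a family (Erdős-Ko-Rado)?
max |F| = C(420, 9) = 1028020211854395760

The Erdős-Ko-Rado theorem states: for n ≥ 2k, an intersecting family of k-subsets of an n-element set has size at most C(n − 1, k − 1), with equality for 'star' families {A ⊆ [n] : |A| = k, i ∈ A} (fix an element i). For n = 421, k = 10: C(420, 9) = 1028020211854395760.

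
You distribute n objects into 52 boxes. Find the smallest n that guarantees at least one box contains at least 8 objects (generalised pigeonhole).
n = (8 − 1)·52 + 1 = 365

By the generalised pigeonhole principle, to guarantee some box contains ≥ r objects we need more than (r − 1) · k objects total. Threshold: n = (r − 1) · k + 1. With r = 8 and k = 52: n = 7 · 52 + 1 = 364 + 1 = 365. For n = 364 = 7 · 52, we can put exactly 7 objects in every box, avoiding 8 in any single one — so 365 is tight.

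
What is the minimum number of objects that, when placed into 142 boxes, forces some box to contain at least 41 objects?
n = (41 − 1)·142 + 1 = 5681

By the generalised pigeonhole principle, to guarantee some box contains ≥ r objects we need more than (r − 1) · k objects total. Threshold: n = (r − 1) · k + 1. With r = 41 and k = 142: n = 40 · 142 + 1 = 5680 + 1 = 5681. For n = 5680 = 40 · 142, we can put exactly 40 objects in every box, avoiding 41 in any single one — so 5681 is tight.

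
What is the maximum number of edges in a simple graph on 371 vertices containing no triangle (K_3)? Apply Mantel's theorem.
ex(371, K_3) = ⌊371^2/4⌋ = 34410

Mantel (1907): a triangle-free graph on n vertices has at most ⌊n^2/4⌋ edges, with equality for the complete bipartite graph K_{⌊n/2⌋, ⌈n/2⌉}. For n = 371: ⌊371^2/4⌋ = ⌊137641/4⌋ = 34410. The extremal graph is K_{185, 186}, which has 185·186 = 34410 edges.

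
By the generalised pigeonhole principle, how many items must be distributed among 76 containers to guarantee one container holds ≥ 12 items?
n = (12 − 1)·76 + 1 = 837

By the generalised pigeonhole principle, to guarantee some box contains ≥ r objects we need more than (r − 1) · k objects total. Threshold: n = (r − 1) · k + 1. With r = 12 and k = 76: n = 11 · 76 + 1 = 836 + 1 = 837. For n = 836 = 11 · 76, we can put exactly 11 objects in every box, avoiding 12 in any single one — so 837 is tight.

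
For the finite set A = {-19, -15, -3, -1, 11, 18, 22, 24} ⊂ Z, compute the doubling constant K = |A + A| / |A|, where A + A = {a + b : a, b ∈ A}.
K = |A + A| / |A| = 33/8

Enumerate A + A = {a + b : a, b ∈ A}. With |A| = 8, there are |A|^2 = 64 ordered sum pairs; collecting distinct values, A + A = {-38, -34, -30, -22, -20, -18, -16, -8, -6, -4, -2, -1, 3, 5, 7, 8, 9, 10, 15, 17, 19, 21, 22, 23, 29, 33, 35, 36, 40, 42, 44, 46, 48}, so |A + A| = 33. Thus K = 33/8. For comparison, the minimum possible |A + A| over all 8-element sets is 2·8 − 1 = 15 (so min K = 15/8), attained only by arithmetic progressions.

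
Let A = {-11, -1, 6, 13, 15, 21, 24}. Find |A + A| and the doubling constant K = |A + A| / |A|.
K = |A + A| / |A| = 26/7

Enumerate A + A = {a + b : a, b ∈ A}. With |A| = 7, there are |A|^2 = 49 ordered sum pairs; collecting distinct values, A + A = {-22, -12, -5, -2, 2, 4, 5, 10, 12, 13, 14, 19, 20, 21, 23, 26, 27, 28, 30, 34, 36, 37, 39, 42, 45, 48}, so |A + A| = 26. Thus K = 26/7. For comparison, the minimum possible |A + A| over all 7-element sets is 2·7 − 1 = 13 (so min K = 13/7), attained only by arithmetic progressions.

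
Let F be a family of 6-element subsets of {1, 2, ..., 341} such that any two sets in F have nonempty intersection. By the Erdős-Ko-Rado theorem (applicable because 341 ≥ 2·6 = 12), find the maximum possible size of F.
max |F| = C(340, 5) = 36760655568

The Erdős-Ko-Rado theorem states: for n ≥ 2k, an intersecting family of k-subsets of an n-element set has size at most C(n − 1, k − 1), with equality for 'star' families {A ⊆ [n] : |A| = k, i ∈ A} (fix an element i). For n = 341, k = 6: C(340, 5) = 36760655568.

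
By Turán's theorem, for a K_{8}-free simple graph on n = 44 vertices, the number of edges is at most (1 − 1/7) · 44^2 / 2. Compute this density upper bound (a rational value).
Turán density bound = (6/7) · 44^2/2 = 5808/7 ≈ 829.7143

Turán's theorem: ex(n, K_{r+1}) is achieved by the complete r-partite Turán graph T(n, r) with parts as balanced as possible, and is at most (1 − 1/r) · n^2/2. For r = 7, n = 44: the density bound is (6/7) · 1936/2 = 5808/7 ≈ 829.7143. The integer-valued extremum is e(T(44, 7)) = 829, which is strictly less than the density bound 5808/7 since 7 ∤ 44 (the parts of T(44, 7) cannot all be equal).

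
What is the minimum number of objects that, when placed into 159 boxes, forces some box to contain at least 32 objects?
n = (32 − 1)·159 + 1 = 4930

By the generalised pigeonhole principle, to guarantee some box contains ≥ r objects we need more than (r − 1) · k objects total. Threshold: n = (r − 1) · k + 1. With r = 32 and k = 159: n = 31 · 159 + 1 = 4929 + 1 = 4930. For n = 4929 = 31 · 159, we can put exactly 31 objects in every box, avoiding 32 in any single one — so 4930 is tight.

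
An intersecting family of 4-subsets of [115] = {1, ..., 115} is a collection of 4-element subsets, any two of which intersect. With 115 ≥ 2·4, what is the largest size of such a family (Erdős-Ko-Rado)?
max |F| = C(114, 3) = 240464

The Erdős-Ko-Rado theorem states: for n ≥ 2k, an intersecting family of k-subsets of an n-element set has size at most C(n − 1, k − 1), with equality for 'star' families {A ⊆ [n] : |A| = k, i ∈ A} (fix an element i). For n = 115, k = 4: C(114, 3) = 240464.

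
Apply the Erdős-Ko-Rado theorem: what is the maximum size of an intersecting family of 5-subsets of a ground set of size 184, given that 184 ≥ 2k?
max |F| = C(183, 4) = 45212895

The Erdős-Ko-Rado theorem states: for n ≥ 2k, an intersecting family of k-subsets of an n-element set has size at most C(n − 1, k − 1), with equality for 'star' families {A ⊆ [n] : |A| = k, i ∈ A} (fix an element i). For n = 184, k = 5: C(183, 4) = 45212895.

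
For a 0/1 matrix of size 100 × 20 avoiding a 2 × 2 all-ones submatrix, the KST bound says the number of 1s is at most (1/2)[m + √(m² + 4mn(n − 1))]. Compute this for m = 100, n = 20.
z(100, 20; 2, 2) ≤ (1/2)[100 + √(100² + 4·100·20·19)] = (1/2)[100 + √162000] = 251.2461

Kővári–Sós–Turán: let r_1, ..., r_100 be the row sums and z = Σ r_i the total number of 1s. Each pair of columns can share at most one row with both entries 1 (else a 2×2 all-ones block appears), so Σ_i C(r_i, 2) ≤ C(20, 2) = 190. By convexity Σ_i C(r_i, 2) ≥ 100·C(z/100, 2) = z(z − 100)/(2·100), giving z² − 100z − 100·20·19 ≤ 0 and hence z ≤ (1/2)[100 + √(10000 + 4·38000)] = (1/2)[100 + √162000] ≈ (1/2)(100 + 402.4922) = 251.2461.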